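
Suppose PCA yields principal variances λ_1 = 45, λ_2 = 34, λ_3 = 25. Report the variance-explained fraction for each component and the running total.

Step 1 — total variance = trace(Sigma) = Σ λ_i = 45 + 34 + 25 = 104.

Step 2 — fraction explained by component i = λ_i / Σ λ:
  PC1: 45/104 = 0.4327
  PC2: 34/104 = 0.3269
  PC3: 25/104 = 0.2404

Step 3 — cumulative fraction after k components = (λ_1 + ... + λ_k) / Σ λ:
  k = 1: 45/104 = 0.4327
  k = 2: (45 + 34)/104 = 79/104 = 0.7596
  k = 3: (45 + 34 + 25)/104 = 104/104 = 1

Summary (fraction, with percent):

explained: PC1 0.4327 (43.27%), PC2 0.3269 (32.69%), PC3 0.2404 (24.04%);  cumulative: 0.4327, 0.7596, 1


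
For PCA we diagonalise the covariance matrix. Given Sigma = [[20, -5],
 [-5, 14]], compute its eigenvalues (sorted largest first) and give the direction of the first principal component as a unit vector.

Step 1 — characteristic polynomial of 2×2 Sigma:
  det(Sigma - λI) = λ² - trace · λ + det = 0.
  trace = 20 + 14 = 34, det = 20·14 - (-5)² = 255.
Step 2 — discriminant:
  Δ = trace² - 4·det = 1156 - 1020 = 136.
Step 3 — eigenvalues:
  λ = (trace ± √Δ)/2 = (34 ± 11.6619)/2,
  λ_1 = 22.831,  λ_2 = 11.169.

Step 4 — unit eigenvector for λ_1: solve (Sigma - λ_1 I)v = 0. First row:
  (20 - 22.831)·v_x + (-5)·v_y = 0, i.e. (-2.831)·v_x + (-5)·v_y = 0,
  so v ∝ (b, λ_1 - a) = (-5, 2.831); multiply by -1 so the first entry is positive: u = (5, -2.831).
  ||u|| = √((5)² + (-2.831)²) = √(33.0143) ≈ 5.7458,
  v_1 = u/||u|| ≈ (0.8702, -0.4927) (||v_1|| = 1).

λ_1 = 22.831,  λ_2 = 11.169;  v_1 ≈ (0.8702, -0.4927)


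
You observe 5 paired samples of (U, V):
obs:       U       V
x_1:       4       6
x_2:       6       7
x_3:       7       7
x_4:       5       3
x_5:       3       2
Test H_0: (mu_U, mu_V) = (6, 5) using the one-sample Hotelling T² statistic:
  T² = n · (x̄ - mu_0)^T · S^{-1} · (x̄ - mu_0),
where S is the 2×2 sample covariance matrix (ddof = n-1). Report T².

Step 1 — sample mean vector:
  mean(U) = (4 + 6 + 7 + 5 + 3) / 5 = 25/5 = 5
  mean(V) = (6 + 7 + 7 + 3 + 2) / 5 = 25/5 = 5
  x̄ = (5, 5),  deviation x̄ - mu_0 = (5, 5) - (6, 5) = (-1, 0).

Step 2 — sample covariance matrix, S[i,j] = (1/(n-1)) · Σ_k (x_{k,i} - mean_i) · (x_{k,j} - mean_j), divisor n-1 = 4:
  S[U,U] = ((-1)·(-1) + (1)·(1) + (2)·(2) + (0)·(0) + (-2)·(-2)) / 4 = 10/4 = 2.5
  S[U,V] = ((-1)·(1) + (1)·(2) + (2)·(2) + (0)·(-2) + (-2)·(-3)) / 4 = 11/4 = 2.75
  S[V,V] = ((1)·(1) + (2)·(2) + (2)·(2) + (-2)·(-2) + (-3)·(-3)) / 4 = 22/4 = 5.5
  S = [[2.5, 2.75],
 [2.75, 5.5]].

Step 3 — invert S. det(S) = 2.5·5.5 - (2.75)² = 6.1875.
  S^{-1} = (1/det) · [[d, -b], [-b, a]] = [[0.8889, -0.4444],
 [-0.4444, 0.404]].

Step 4 — quadratic form (x̄ - mu_0)^T · S^{-1} · (x̄ - mu_0):
  S^{-1} · (x̄ - mu_0) = (-0.8889, 0.4444),
  (x̄ - mu_0)^T · [...] = (-1)·(-0.8889) + (0)·(0.4444) = 0.8889.

Step 5 — scale by n: T² = 5 · 0.8889 = 4.4444.

T² ≈ 4.4444


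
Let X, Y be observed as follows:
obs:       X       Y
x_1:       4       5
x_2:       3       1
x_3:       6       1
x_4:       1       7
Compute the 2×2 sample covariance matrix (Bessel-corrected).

Step 1 — column means:
  mean(X) = (4 + 3 + 6 + 1) / 4 = 14/4 = 3.5
  mean(Y) = (5 + 1 + 1 + 7) / 4 = 14/4 = 3.5

Step 2 — sample covariance S[i,j] = (1/(n-1)) · Σ_k (x_{k,i} - mean_i) · (x_{k,j} - mean_j), with n-1 = 3.
  S[X,X] = ((0.5)·(0.5) + (-0.5)·(-0.5) + (2.5)·(2.5) + (-2.5)·(-2.5)) / 3 = 13/3 = 4.3333
  S[X,Y] = ((0.5)·(1.5) + (-0.5)·(-2.5) + (2.5)·(-2.5) + (-2.5)·(3.5)) / 3 = -13/3 = -4.3333
  S[Y,Y] = ((1.5)·(1.5) + (-2.5)·(-2.5) + (-2.5)·(-2.5) + (3.5)·(3.5)) / 3 = 27/3 = 9

S is symmetric (S[j,i] = S[i,j]). Assembling:

S = [[4.3333, -4.3333],
 [-4.3333, 9]]


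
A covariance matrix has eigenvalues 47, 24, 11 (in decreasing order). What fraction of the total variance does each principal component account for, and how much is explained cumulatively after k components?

Step 1 — total variance = trace(Sigma) = Σ λ_i = 47 + 24 + 11 = 82.

Step 2 — fraction explained by component i = λ_i / Σ λ:
  PC1: 47/82 = 0.5732
  PC2: 24/82 = 0.2927
  PC3: 11/82 = 0.1341

Step 3 — cumulative fraction after k components = (λ_1 + ... + λ_k) / Σ λ:
  k = 1: 47/82 = 0.5732
  k = 2: (47 + 24)/82 = 71/82 = 0.8659
  k = 3: (47 + 24 + 11)/82 = 82/82 = 1

Summary (fraction, with percent):

explained: PC1 0.5732 (57.32%), PC2 0.2927 (29.27%), PC3 0.1341 (13.41%);  cumulative: 0.5732, 0.8659, 1


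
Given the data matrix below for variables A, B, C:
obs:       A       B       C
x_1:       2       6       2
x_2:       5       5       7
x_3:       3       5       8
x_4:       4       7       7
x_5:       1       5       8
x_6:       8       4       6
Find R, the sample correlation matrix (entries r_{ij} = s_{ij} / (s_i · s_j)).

Step 1 — column means:
  mean(A) = (2 + 5 + 3 + 4 + 1 + 8) / 6 = 23/6 = 3.8333
  mean(B) = (6 + 5 + 5 + 7 + 5 + 4) / 6 = 32/6 = 5.3333
  mean(C) = (2 + 7 + 8 + 7 + 8 + 6) / 6 = 38/6 = 6.3333

Step 2 — sample variances and covariances s[i,j] = (1/(n-1)) · Σ_k (x_{k,i} - mean_i) · (x_{k,j} - mean_j), with n-1 = 5:
  s[A,A] = ((-1.8333)·(-1.8333) + (1.1667)·(1.1667) + (-0.8333)·(-0.8333) + (0.1667)·(0.1667) + (-2.8333)·(-2.8333) + (4.1667)·(4.1667)) / 5 = 30.8333/5 = 6.1667
  s[A,B] = ((-1.8333)·(0.6667) + (1.1667)·(-0.3333) + (-0.8333)·(-0.3333) + (0.1667)·(1.6667) + (-2.8333)·(-0.3333) + (4.1667)·(-1.3333)) / 5 = -5.6667/5 = -1.1333
  s[A,C] = ((-1.8333)·(-4.3333) + (1.1667)·(0.6667) + (-0.8333)·(1.6667) + (0.1667)·(0.6667) + (-2.8333)·(1.6667) + (4.1667)·(-0.3333)) / 5 = 1.3333/5 = 0.2667
  s[B,B] = ((0.6667)·(0.6667) + (-0.3333)·(-0.3333) + (-0.3333)·(-0.3333) + (1.6667)·(1.6667) + (-0.3333)·(-0.3333) + (-1.3333)·(-1.3333)) / 5 = 5.3333/5 = 1.0667
  s[B,C] = ((0.6667)·(-4.3333) + (-0.3333)·(0.6667) + (-0.3333)·(1.6667) + (1.6667)·(0.6667) + (-0.3333)·(1.6667) + (-1.3333)·(-0.3333)) / 5 = -2.6667/5 = -0.5333
  s[C,C] = ((-4.3333)·(-4.3333) + (0.6667)·(0.6667) + (1.6667)·(1.6667) + (0.6667)·(0.6667) + (1.6667)·(1.6667) + (-0.3333)·(-0.3333)) / 5 = 25.3333/5 = 5.0667
  Sample standard deviations s_i = √(s[i,i]):
  s(A) = √(6.1667) = 2.4833
  s(B) = √(1.0667) = 1.0328
  s(C) = √(5.0667) = 2.2509

Step 3 — r_{ij} = s_{ij} / (s_i · s_j):
  r[A,A] = 1 (diagonal).
  r[A,B] = -1.1333 / (2.4833 · 1.0328) = -1.1333 / 2.5647 = -0.4419
  r[A,C] = 0.2667 / (2.4833 · 2.2509) = 0.2667 / 5.5897 = 0.0477
  r[B,B] = 1 (diagonal).
  r[B,C] = -0.5333 / (1.0328 · 2.2509) = -0.5333 / 2.3247 = -0.2294
  r[C,C] = 1 (diagonal).

R is symmetric with unit diagonal. Assembling:

R = [[1, -0.4419, 0.0477],
 [-0.4419, 1, -0.2294],
 [0.0477, -0.2294, 1]]


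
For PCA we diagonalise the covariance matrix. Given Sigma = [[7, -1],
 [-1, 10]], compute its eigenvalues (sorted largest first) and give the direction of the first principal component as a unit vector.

Step 1 — characteristic polynomial of 2×2 Sigma:
  det(Sigma - λI) = λ² - trace · λ + det = 0.
  trace = 7 + 10 = 17, det = 7·10 - (-1)² = 69.
Step 2 — discriminant:
  Δ = trace² - 4·det = 289 - 276 = 13.
Step 3 — eigenvalues:
  λ = (trace ± √Δ)/2 = (17 ± 3.6056)/2,
  λ_1 = 10.3028,  λ_2 = 6.6972.

Step 4 — unit eigenvector for λ_1: solve (Sigma - λ_1 I)v = 0. First row:
  (7 - 10.3028)·v_x + (-1)·v_y = 0, i.e. (-3.3028)·v_x + (-1)·v_y = 0,
  so v ∝ (b, λ_1 - a) = (-1, 3.3028); multiply by -1 so the first entry is positive: u = (1, -3.3028).
  ||u|| = √((1)² + (-3.3028)²) = √(11.9083) ≈ 3.4508,
  v_1 = u/||u|| ≈ (0.2898, -0.9571) (||v_1|| = 1).

λ_1 = 10.3028,  λ_2 = 6.6972;  v_1 ≈ (0.2898, -0.9571)


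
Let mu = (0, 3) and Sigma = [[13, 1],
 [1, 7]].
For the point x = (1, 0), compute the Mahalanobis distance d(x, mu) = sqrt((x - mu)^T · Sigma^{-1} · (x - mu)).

Step 1 — centre the observation: (x - mu) = (1, -3).

Step 2 — invert Sigma. det(Sigma) = 13·7 - (1)² = 90.
  Sigma^{-1} = (1/det) · [[d, -b], [-b, a]] = [[0.0778, -0.0111],
 [-0.0111, 0.1444]].

Step 3 — form the quadratic (x - mu)^T · Sigma^{-1} · (x - mu):
  Sigma^{-1} · (x - mu) = (0.1111, -0.4444).
  (x - mu)^T · [Sigma^{-1} · (x - mu)] = (1)·(0.1111) + (-3)·(-0.4444) = 1.4444.

Step 4 — take square root: d = √(1.4444) ≈ 1.2019.

d(x, mu) = √(1.4444) ≈ 1.2019


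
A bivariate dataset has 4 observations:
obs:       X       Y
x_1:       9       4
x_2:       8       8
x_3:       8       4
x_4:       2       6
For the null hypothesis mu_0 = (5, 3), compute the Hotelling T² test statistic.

Step 1 — sample mean vector:
  mean(X) = (9 + 8 + 8 + 2) / 4 = 27/4 = 6.75
  mean(Y) = (4 + 8 + 4 + 6) / 4 = 22/4 = 5.5
  x̄ = (6.75, 5.5),  deviation x̄ - mu_0 = (6.75, 5.5) - (5, 3) = (1.75, 2.5).

Step 2 — sample covariance matrix, S[i,j] = (1/(n-1)) · Σ_k (x_{k,i} - mean_i) · (x_{k,j} - mean_j), divisor n-1 = 3:
  S[X,X] = ((2.25)·(2.25) + (1.25)·(1.25) + (1.25)·(1.25) + (-4.75)·(-4.75)) / 3 = 30.75/3 = 10.25
  S[X,Y] = ((2.25)·(-1.5) + (1.25)·(2.5) + (1.25)·(-1.5) + (-4.75)·(0.5)) / 3 = -4.5/3 = -1.5
  S[Y,Y] = ((-1.5)·(-1.5) + (2.5)·(2.5) + (-1.5)·(-1.5) + (0.5)·(0.5)) / 3 = 11/3 = 3.6667
  S = [[10.25, -1.5],
 [-1.5, 3.6667]].

Step 3 — invert S. det(S) = 10.25·3.6667 - (-1.5)² = 35.3333.
  S^{-1} = (1/det) · [[d, -b], [-b, a]] = [[0.1038, 0.0425],
 [0.0425, 0.2901]].

Step 4 — quadratic form (x̄ - mu_0)^T · S^{-1} · (x̄ - mu_0):
  S^{-1} · (x̄ - mu_0) = (0.2877, 0.7995),
  (x̄ - mu_0)^T · [...] = (1.75)·(0.2877) + (2.5)·(0.7995) = 2.5024.

Step 5 — scale by n: T² = 4 · 2.5024 = 10.0094.

T² ≈ 10.0094


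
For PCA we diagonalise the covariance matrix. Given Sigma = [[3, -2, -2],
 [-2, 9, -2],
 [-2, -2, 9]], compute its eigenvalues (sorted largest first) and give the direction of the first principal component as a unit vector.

Step 1 — characteristic polynomial p(λ) = det(λI - Sigma) = λ³ - tr·λ² + c_1·λ - det, where tr = trace, c_1 = sum of the principal 2×2 minors, det = det(Sigma):
  tr = 3 + 9 + 9 = 21,
  c_1 = (3·9 - (-2)²) + (3·9 - (-2)²) + (9·9 - (-2)²) = 23 + 23 + 77 = 123,
  det = 3·(9·9 - (-2)²) - (-2)·((-2)·9 - (-2)·(-2)) + (-2)·((-2)·(-2) - 9·(-2)) = 3·(77) - (-2)·(-22) + (-2)·(22) = 143.
  So p(λ) = λ³ - 21λ² + 123λ - 143.
Step 2 — look for an integer root (rational root theorem: any rational root is an integer divisor of 143). Testing λ = 11:
  p(11) = 1331 - 2541 + 1353 - 143 = 0  ✓
  Dividing out (λ - 11): p(λ) = (λ - 11)(λ² - 10λ + 13).
Step 3 — remaining eigenvalues from the quadratic λ² - 10λ + 13 = 0:
  Δ = 10² - 4·13 = 100 - 52 = 48,  λ = (10 ± √48)/2 = (10 ± 6.9282)/2 ≈ 8.4641 or 1.5359.
  Sorted: λ_1 = 11,  λ_2 = 8.4641,  λ_3 = 1.5359  (check: sum = 21 = tr ✓).

Step 4 — unit eigenvector for λ_1 = 11: v spans the null space of (Sigma - λ_1 I), whose rows are
  r_1 = (-8, -2, -2),  r_2 = (-2, -2, -2),  r_3 = (-2, -2, -2).
  v is orthogonal to every row, so take v ∝ r_1 × r_2 = ((-2)·(-2) - (-2)·(-2), (-2)·(-2) - (-8)·(-2), (-8)·(-2) - (-2)·(-2)) = (0, -12, 12).
  Rescale (divide by 12; multiply by -1 so the first nonzero entry is positive): u = (0, 1, -1).
  ||u|| = √((0)² + (1)² + (-1)²) = √(2) ≈ 1.4142,  v_1 = u/||u|| ≈ (0, 0.7071, -0.7071) (||v_1|| = 1).

λ_1 = 11,  λ_2 = 8.4641,  λ_3 = 1.5359;  v_1 ≈ (0, 0.7071, -0.7071)


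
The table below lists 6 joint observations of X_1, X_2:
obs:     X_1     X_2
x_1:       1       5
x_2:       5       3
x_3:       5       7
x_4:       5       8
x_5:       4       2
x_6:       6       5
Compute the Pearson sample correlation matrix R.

Step 1 — column means:
  mean(X_1) = (1 + 5 + 5 + 5 + 4 + 6) / 6 = 26/6 = 4.3333
  mean(X_2) = (5 + 3 + 7 + 8 + 2 + 5) / 6 = 30/6 = 5

Step 2 — sample variances and covariances s[i,j] = (1/(n-1)) · Σ_k (x_{k,i} - mean_i) · (x_{k,j} - mean_j), with n-1 = 5:
  s[X_1,X_1] = ((-3.3333)·(-3.3333) + (0.6667)·(0.6667) + (0.6667)·(0.6667) + (0.6667)·(0.6667) + (-0.3333)·(-0.3333) + (1.6667)·(1.6667)) / 5 = 15.3333/5 = 3.0667
  s[X_1,X_2] = ((-3.3333)·(0) + (0.6667)·(-2) + (0.6667)·(2) + (0.6667)·(3) + (-0.3333)·(-3) + (1.6667)·(0)) / 5 = 3/5 = 0.6
  s[X_2,X_2] = ((0)·(0) + (-2)·(-2) + (2)·(2) + (3)·(3) + (-3)·(-3) + (0)·(0)) / 5 = 26/5 = 5.2
  Sample standard deviations s_i = √(s[i,i]):
  s(X_1) = √(3.0667) = 1.7512
  s(X_2) = √(5.2) = 2.2804

Step 3 — r_{ij} = s_{ij} / (s_i · s_j):
  r[X_1,X_1] = 1 (diagonal).
  r[X_1,X_2] = 0.6 / (1.7512 · 2.2804) = 0.6 / 3.9933 = 0.1503
  r[X_2,X_2] = 1 (diagonal).

R is symmetric with unit diagonal. Assembling:

R = [[1, 0.1503],
 [0.1503, 1]]


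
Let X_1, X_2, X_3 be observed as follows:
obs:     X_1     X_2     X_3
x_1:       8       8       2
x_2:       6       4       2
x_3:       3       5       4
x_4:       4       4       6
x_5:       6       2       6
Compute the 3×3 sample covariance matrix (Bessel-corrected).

Step 1 — column means:
  mean(X_1) = (8 + 6 + 3 + 4 + 6) / 5 = 27/5 = 5.4
  mean(X_2) = (8 + 4 + 5 + 4 + 2) / 5 = 23/5 = 4.6
  mean(X_3) = (2 + 2 + 4 + 6 + 6) / 5 = 20/5 = 4

Step 2 — sample covariance S[i,j] = (1/(n-1)) · Σ_k (x_{k,i} - mean_i) · (x_{k,j} - mean_j), with n-1 = 4.
  S[X_1,X_1] = ((2.6)·(2.6) + (0.6)·(0.6) + (-2.4)·(-2.4) + (-1.4)·(-1.4) + (0.6)·(0.6)) / 4 = 15.2/4 = 3.8
  S[X_1,X_2] = ((2.6)·(3.4) + (0.6)·(-0.6) + (-2.4)·(0.4) + (-1.4)·(-0.6) + (0.6)·(-2.6)) / 4 = 6.8/4 = 1.7
  S[X_1,X_3] = ((2.6)·(-2) + (0.6)·(-2) + (-2.4)·(0) + (-1.4)·(2) + (0.6)·(2)) / 4 = -8/4 = -2
  S[X_2,X_2] = ((3.4)·(3.4) + (-0.6)·(-0.6) + (0.4)·(0.4) + (-0.6)·(-0.6) + (-2.6)·(-2.6)) / 4 = 19.2/4 = 4.8
  S[X_2,X_3] = ((3.4)·(-2) + (-0.6)·(-2) + (0.4)·(0) + (-0.6)·(2) + (-2.6)·(2)) / 4 = -12/4 = -3
  S[X_3,X_3] = ((-2)·(-2) + (-2)·(-2) + (0)·(0) + (2)·(2) + (2)·(2)) / 4 = 16/4 = 4

S is symmetric (S[j,i] = S[i,j]). Assembling:

S = [[3.8, 1.7, -2],
 [1.7, 4.8, -3],
 [-2, -3, 4]]


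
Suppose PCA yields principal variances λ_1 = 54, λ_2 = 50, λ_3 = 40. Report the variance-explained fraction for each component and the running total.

Step 1 — total variance = trace(Sigma) = Σ λ_i = 54 + 50 + 40 = 144.

Step 2 — fraction explained by component i = λ_i / Σ λ:
  PC1: 54/144 = 0.375
  PC2: 50/144 = 0.3472
  PC3: 40/144 = 0.2778

Step 3 — cumulative fraction after k components = (λ_1 + ... + λ_k) / Σ λ:
  k = 1: 54/144 = 0.375
  k = 2: (54 + 50)/144 = 104/144 = 0.7222
  k = 3: (54 + 50 + 40)/144 = 144/144 = 1

Summary (fraction, with percent):

explained: PC1 0.375 (37.5%), PC2 0.3472 (34.72%), PC3 0.2778 (27.78%);  cumulative: 0.375, 0.7222, 1


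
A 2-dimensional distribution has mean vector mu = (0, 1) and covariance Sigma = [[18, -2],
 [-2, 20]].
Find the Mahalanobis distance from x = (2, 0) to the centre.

Step 1 — centre the observation: (x - mu) = (2, -1).

Step 2 — invert Sigma. det(Sigma) = 18·20 - (-2)² = 356.
  Sigma^{-1} = (1/det) · [[d, -b], [-b, a]] = [[0.0562, 0.0056],
 [0.0056, 0.0506]].

Step 3 — form the quadratic (x - mu)^T · Sigma^{-1} · (x - mu):
  Sigma^{-1} · (x - mu) = (0.1067, -0.0393).
  (x - mu)^T · [Sigma^{-1} · (x - mu)] = (2)·(0.1067) + (-1)·(-0.0393) = 0.2528.

Step 4 — take square root: d = √(0.2528) ≈ 0.5028.

d(x, mu) = √(0.2528) ≈ 0.5028


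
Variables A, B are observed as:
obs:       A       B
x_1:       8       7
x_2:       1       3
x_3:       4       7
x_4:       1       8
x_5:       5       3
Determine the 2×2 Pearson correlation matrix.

Step 1 — column means:
  mean(A) = (8 + 1 + 4 + 1 + 5) / 5 = 19/5 = 3.8
  mean(B) = (7 + 3 + 7 + 8 + 3) / 5 = 28/5 = 5.6

Step 2 — sample variances and covariances s[i,j] = (1/(n-1)) · Σ_k (x_{k,i} - mean_i) · (x_{k,j} - mean_j), with n-1 = 4:
  s[A,A] = ((4.2)·(4.2) + (-2.8)·(-2.8) + (0.2)·(0.2) + (-2.8)·(-2.8) + (1.2)·(1.2)) / 4 = 34.8/4 = 8.7
  s[A,B] = ((4.2)·(1.4) + (-2.8)·(-2.6) + (0.2)·(1.4) + (-2.8)·(2.4) + (1.2)·(-2.6)) / 4 = 3.6/4 = 0.9
  s[B,B] = ((1.4)·(1.4) + (-2.6)·(-2.6) + (1.4)·(1.4) + (2.4)·(2.4) + (-2.6)·(-2.6)) / 4 = 23.2/4 = 5.8
  Sample standard deviations s_i = √(s[i,i]):
  s(A) = √(8.7) = 2.9496
  s(B) = √(5.8) = 2.4083

Step 3 — r_{ij} = s_{ij} / (s_i · s_j):
  r[A,A] = 1 (diagonal).
  r[A,B] = 0.9 / (2.9496 · 2.4083) = 0.9 / 7.1035 = 0.1267
  r[B,B] = 1 (diagonal).

R is symmetric with unit diagonal. Assembling:

R = [[1, 0.1267],
 [0.1267, 1]]


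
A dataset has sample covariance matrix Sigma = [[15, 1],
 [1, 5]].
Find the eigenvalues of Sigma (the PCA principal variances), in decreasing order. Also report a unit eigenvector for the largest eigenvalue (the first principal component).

Step 1 — characteristic polynomial of 2×2 Sigma:
  det(Sigma - λI) = λ² - trace · λ + det = 0.
  trace = 15 + 5 = 20, det = 15·5 - (1)² = 74.
Step 2 — discriminant:
  Δ = trace² - 4·det = 400 - 296 = 104.
Step 3 — eigenvalues:
  λ = (trace ± √Δ)/2 = (20 ± 10.198)/2,
  λ_1 = 15.099,  λ_2 = 4.901.

Step 4 — unit eigenvector for λ_1: solve (Sigma - λ_1 I)v = 0. First row:
  (15 - 15.099)·v_x + (1)·v_y = 0, i.e. (-0.099)·v_x + (1)·v_y = 0,
  so v ∝ (b, λ_1 - a) = (1, 0.099) = u.
  ||u|| = √((1)² + (0.099)²) = √(1.0098) ≈ 1.0049,
  v_1 = u/||u|| ≈ (0.9951, 0.0985) (||v_1|| = 1).

λ_1 = 15.099,  λ_2 = 4.901;  v_1 ≈ (0.9951, 0.0985)


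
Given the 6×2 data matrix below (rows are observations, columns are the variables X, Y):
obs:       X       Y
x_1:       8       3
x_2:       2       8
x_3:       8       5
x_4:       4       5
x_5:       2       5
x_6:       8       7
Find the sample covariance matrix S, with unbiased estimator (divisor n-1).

Step 1 — column means:
  mean(X) = (8 + 2 + 8 + 4 + 2 + 8) / 6 = 32/6 = 5.3333
  mean(Y) = (3 + 8 + 5 + 5 + 5 + 7) / 6 = 33/6 = 5.5

Step 2 — sample covariance S[i,j] = (1/(n-1)) · Σ_k (x_{k,i} - mean_i) · (x_{k,j} - mean_j), with n-1 = 5.
  S[X,X] = ((2.6667)·(2.6667) + (-3.3333)·(-3.3333) + (2.6667)·(2.6667) + (-1.3333)·(-1.3333) + (-3.3333)·(-3.3333) + (2.6667)·(2.6667)) / 5 = 45.3333/5 = 9.0667
  S[X,Y] = ((2.6667)·(-2.5) + (-3.3333)·(2.5) + (2.6667)·(-0.5) + (-1.3333)·(-0.5) + (-3.3333)·(-0.5) + (2.6667)·(1.5)) / 5 = -10/5 = -2
  S[Y,Y] = ((-2.5)·(-2.5) + (2.5)·(2.5) + (-0.5)·(-0.5) + (-0.5)·(-0.5) + (-0.5)·(-0.5) + (1.5)·(1.5)) / 5 = 15.5/5 = 3.1

S is symmetric (S[j,i] = S[i,j]). Assembling:

S = [[9.0667, -2],
 [-2, 3.1]]


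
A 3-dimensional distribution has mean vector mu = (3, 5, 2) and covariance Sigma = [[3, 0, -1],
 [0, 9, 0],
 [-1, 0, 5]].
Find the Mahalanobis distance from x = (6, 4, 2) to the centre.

Step 1 — centre the observation: (x - mu) = (3, -1, 0).

Step 2 — invert Sigma (cofactor / det for 3×3, or solve directly):
  Sigma^{-1} = [[0.3571, 0, 0.0714],
 [0, 0.1111, 0],
 [0.0714, 0, 0.2143]].

Step 3 — form the quadratic (x - mu)^T · Sigma^{-1} · (x - mu):
  Sigma^{-1} · (x - mu) = (1.0714, -0.1111, 0.2143).
  (x - mu)^T · [Sigma^{-1} · (x - mu)] = (3)·(1.0714) + (-1)·(-0.1111) + (0)·(0.2143) = 3.3254.

Step 4 — take square root: d = √(3.3254) ≈ 1.8236.

d(x, mu) = √(3.3254) ≈ 1.8236


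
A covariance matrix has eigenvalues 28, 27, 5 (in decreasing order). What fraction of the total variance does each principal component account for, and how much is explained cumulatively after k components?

Step 1 — total variance = trace(Sigma) = Σ λ_i = 28 + 27 + 5 = 60.

Step 2 — fraction explained by component i = λ_i / Σ λ:
  PC1: 28/60 = 0.4667
  PC2: 27/60 = 0.45
  PC3: 5/60 = 0.0833

Step 3 — cumulative fraction after k components = (λ_1 + ... + λ_k) / Σ λ:
  k = 1: 28/60 = 0.4667
  k = 2: (28 + 27)/60 = 55/60 = 0.9167
  k = 3: (28 + 27 + 5)/60 = 60/60 = 1

Summary (fraction, with percent):

explained: PC1 0.4667 (46.67%), PC2 0.45 (45%), PC3 0.0833 (8.33%);  cumulative: 0.4667, 0.9167, 1


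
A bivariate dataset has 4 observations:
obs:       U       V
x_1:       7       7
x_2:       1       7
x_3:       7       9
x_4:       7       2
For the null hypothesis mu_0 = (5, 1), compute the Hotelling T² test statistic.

Step 1 — sample mean vector:
  mean(U) = (7 + 1 + 7 + 7) / 4 = 22/4 = 5.5
  mean(V) = (7 + 7 + 9 + 2) / 4 = 25/4 = 6.25
  x̄ = (5.5, 6.25),  deviation x̄ - mu_0 = (5.5, 6.25) - (5, 1) = (0.5, 5.25).

Step 2 — sample covariance matrix, S[i,j] = (1/(n-1)) · Σ_k (x_{k,i} - mean_i) · (x_{k,j} - mean_j), divisor n-1 = 3:
  S[U,U] = ((1.5)·(1.5) + (-4.5)·(-4.5) + (1.5)·(1.5) + (1.5)·(1.5)) / 3 = 27/3 = 9
  S[U,V] = ((1.5)·(0.75) + (-4.5)·(0.75) + (1.5)·(2.75) + (1.5)·(-4.25)) / 3 = -4.5/3 = -1.5
  S[V,V] = ((0.75)·(0.75) + (0.75)·(0.75) + (2.75)·(2.75) + (-4.25)·(-4.25)) / 3 = 26.75/3 = 8.9167
  S = [[9, -1.5],
 [-1.5, 8.9167]].

Step 3 — invert S. det(S) = 9·8.9167 - (-1.5)² = 78.
  S^{-1} = (1/det) · [[d, -b], [-b, a]] = [[0.1143, 0.0192],
 [0.0192, 0.1154]].

Step 4 — quadratic form (x̄ - mu_0)^T · S^{-1} · (x̄ - mu_0):
  S^{-1} · (x̄ - mu_0) = (0.1581, 0.6154),
  (x̄ - mu_0)^T · [...] = (0.5)·(0.1581) + (5.25)·(0.6154) = 3.3098.

Step 5 — scale by n: T² = 4 · 3.3098 = 13.2393.

T² ≈ 13.2393


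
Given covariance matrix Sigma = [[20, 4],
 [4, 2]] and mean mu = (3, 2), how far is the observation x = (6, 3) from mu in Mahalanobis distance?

Step 1 — centre the observation: (x - mu) = (3, 1).

Step 2 — invert Sigma. det(Sigma) = 20·2 - (4)² = 24.
  Sigma^{-1} = (1/det) · [[d, -b], [-b, a]] = [[0.0833, -0.1667],
 [-0.1667, 0.8333]].

Step 3 — form the quadratic (x - mu)^T · Sigma^{-1} · (x - mu):
  Sigma^{-1} · (x - mu) = (0.0833, 0.3333).
  (x - mu)^T · [Sigma^{-1} · (x - mu)] = (3)·(0.0833) + (1)·(0.3333) = 0.5833.

Step 4 — take square root: d = √(0.5833) ≈ 0.7638.

d(x, mu) = √(0.5833) ≈ 0.7638


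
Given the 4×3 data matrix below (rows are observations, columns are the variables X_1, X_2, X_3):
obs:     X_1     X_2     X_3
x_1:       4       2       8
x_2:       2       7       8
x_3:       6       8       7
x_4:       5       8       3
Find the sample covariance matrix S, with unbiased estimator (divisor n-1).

Step 1 — column means:
  mean(X_1) = (4 + 2 + 6 + 5) / 4 = 17/4 = 4.25
  mean(X_2) = (2 + 7 + 8 + 8) / 4 = 25/4 = 6.25
  mean(X_3) = (8 + 8 + 7 + 3) / 4 = 26/4 = 6.5

Step 2 — sample covariance S[i,j] = (1/(n-1)) · Σ_k (x_{k,i} - mean_i) · (x_{k,j} - mean_j), with n-1 = 3.
  S[X_1,X_1] = ((-0.25)·(-0.25) + (-2.25)·(-2.25) + (1.75)·(1.75) + (0.75)·(0.75)) / 3 = 8.75/3 = 2.9167
  S[X_1,X_2] = ((-0.25)·(-4.25) + (-2.25)·(0.75) + (1.75)·(1.75) + (0.75)·(1.75)) / 3 = 3.75/3 = 1.25
  S[X_1,X_3] = ((-0.25)·(1.5) + (-2.25)·(1.5) + (1.75)·(0.5) + (0.75)·(-3.5)) / 3 = -5.5/3 = -1.8333
  S[X_2,X_2] = ((-4.25)·(-4.25) + (0.75)·(0.75) + (1.75)·(1.75) + (1.75)·(1.75)) / 3 = 24.75/3 = 8.25
  S[X_2,X_3] = ((-4.25)·(1.5) + (0.75)·(1.5) + (1.75)·(0.5) + (1.75)·(-3.5)) / 3 = -10.5/3 = -3.5
  S[X_3,X_3] = ((1.5)·(1.5) + (1.5)·(1.5) + (0.5)·(0.5) + (-3.5)·(-3.5)) / 3 = 17/3 = 5.6667

S is symmetric (S[j,i] = S[i,j]). Assembling:

S = [[2.9167, 1.25, -1.8333],
 [1.25, 8.25, -3.5],
 [-1.8333, -3.5, 5.6667]]


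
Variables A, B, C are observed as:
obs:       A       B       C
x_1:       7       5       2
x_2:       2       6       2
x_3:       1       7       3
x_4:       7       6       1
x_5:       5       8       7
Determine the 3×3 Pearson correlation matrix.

Step 1 — column means:
  mean(A) = (7 + 2 + 1 + 7 + 5) / 5 = 22/5 = 4.4
  mean(B) = (5 + 6 + 7 + 6 + 8) / 5 = 32/5 = 6.4
  mean(C) = (2 + 2 + 3 + 1 + 7) / 5 = 15/5 = 3

Step 2 — sample variances and covariances s[i,j] = (1/(n-1)) · Σ_k (x_{k,i} - mean_i) · (x_{k,j} - mean_j), with n-1 = 4:
  s[A,A] = ((2.6)·(2.6) + (-2.4)·(-2.4) + (-3.4)·(-3.4) + (2.6)·(2.6) + (0.6)·(0.6)) / 4 = 31.2/4 = 7.8
  s[A,B] = ((2.6)·(-1.4) + (-2.4)·(-0.4) + (-3.4)·(0.6) + (2.6)·(-0.4) + (0.6)·(1.6)) / 4 = -4.8/4 = -1.2
  s[A,C] = ((2.6)·(-1) + (-2.4)·(-1) + (-3.4)·(0) + (2.6)·(-2) + (0.6)·(4)) / 4 = -3/4 = -0.75
  s[B,B] = ((-1.4)·(-1.4) + (-0.4)·(-0.4) + (0.6)·(0.6) + (-0.4)·(-0.4) + (1.6)·(1.6)) / 4 = 5.2/4 = 1.3
  s[B,C] = ((-1.4)·(-1) + (-0.4)·(-1) + (0.6)·(0) + (-0.4)·(-2) + (1.6)·(4)) / 4 = 9/4 = 2.25
  s[C,C] = ((-1)·(-1) + (-1)·(-1) + (0)·(0) + (-2)·(-2) + (4)·(4)) / 4 = 22/4 = 5.5
  Sample standard deviations s_i = √(s[i,i]):
  s(A) = √(7.8) = 2.7928
  s(B) = √(1.3) = 1.1402
  s(C) = √(5.5) = 2.3452

Step 3 — r_{ij} = s_{ij} / (s_i · s_j):
  r[A,A] = 1 (diagonal).
  r[A,B] = -1.2 / (2.7928 · 1.1402) = -1.2 / 3.1843 = -0.3768
  r[A,C] = -0.75 / (2.7928 · 2.3452) = -0.75 / 6.5498 = -0.1145
  r[B,B] = 1 (diagonal).
  r[B,C] = 2.25 / (1.1402 · 2.3452) = 2.25 / 2.6739 = 0.8415
  r[C,C] = 1 (diagonal).

R is symmetric with unit diagonal. Assembling:

R = [[1, -0.3768, -0.1145],
 [-0.3768, 1, 0.8415],
 [-0.1145, 0.8415, 1]]


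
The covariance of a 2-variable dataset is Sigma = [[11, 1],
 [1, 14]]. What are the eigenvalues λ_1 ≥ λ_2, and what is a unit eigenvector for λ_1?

Step 1 — characteristic polynomial of 2×2 Sigma:
  det(Sigma - λI) = λ² - trace · λ + det = 0.
  trace = 11 + 14 = 25, det = 11·14 - (1)² = 153.
Step 2 — discriminant:
  Δ = trace² - 4·det = 625 - 612 = 13.
Step 3 — eigenvalues:
  λ = (trace ± √Δ)/2 = (25 ± 3.6056)/2,
  λ_1 = 14.3028,  λ_2 = 10.6972.

Step 4 — unit eigenvector for λ_1: solve (Sigma - λ_1 I)v = 0. First row:
  (11 - 14.3028)·v_x + (1)·v_y = 0, i.e. (-3.3028)·v_x + (1)·v_y = 0,
  so v ∝ (b, λ_1 - a) = (1, 3.3028) = u.
  ||u|| = √((1)² + (3.3028)²) = √(11.9083) ≈ 3.4508,
  v_1 = u/||u|| ≈ (0.2898, 0.9571) (||v_1|| = 1).

λ_1 = 14.3028,  λ_2 = 10.6972;  v_1 ≈ (0.2898, 0.9571)


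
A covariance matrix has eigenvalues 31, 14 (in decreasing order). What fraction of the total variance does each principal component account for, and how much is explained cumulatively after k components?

Step 1 — total variance = trace(Sigma) = Σ λ_i = 31 + 14 = 45.

Step 2 — fraction explained by component i = λ_i / Σ λ:
  PC1: 31/45 = 0.6889
  PC2: 14/45 = 0.3111

Step 3 — cumulative fraction after k components = (λ_1 + ... + λ_k) / Σ λ:
  k = 1: 31/45 = 0.6889
  k = 2: (31 + 14)/45 = 45/45 = 1

Summary (fraction, with percent):

explained: PC1 0.6889 (68.89%), PC2 0.3111 (31.11%);  cumulative: 0.6889, 1


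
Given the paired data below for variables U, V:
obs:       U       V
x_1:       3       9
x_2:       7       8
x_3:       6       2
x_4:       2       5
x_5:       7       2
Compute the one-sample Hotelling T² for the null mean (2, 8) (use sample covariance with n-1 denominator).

Step 1 — sample mean vector:
  mean(U) = (3 + 7 + 6 + 2 + 7) / 5 = 25/5 = 5
  mean(V) = (9 + 8 + 2 + 5 + 2) / 5 = 26/5 = 5.2
  x̄ = (5, 5.2),  deviation x̄ - mu_0 = (5, 5.2) - (2, 8) = (3, -2.8).

Step 2 — sample covariance matrix, S[i,j] = (1/(n-1)) · Σ_k (x_{k,i} - mean_i) · (x_{k,j} - mean_j), divisor n-1 = 4:
  S[U,U] = ((-2)·(-2) + (2)·(2) + (1)·(1) + (-3)·(-3) + (2)·(2)) / 4 = 22/4 = 5.5
  S[U,V] = ((-2)·(3.8) + (2)·(2.8) + (1)·(-3.2) + (-3)·(-0.2) + (2)·(-3.2)) / 4 = -11/4 = -2.75
  S[V,V] = ((3.8)·(3.8) + (2.8)·(2.8) + (-3.2)·(-3.2) + (-0.2)·(-0.2) + (-3.2)·(-3.2)) / 4 = 42.8/4 = 10.7
  S = [[5.5, -2.75],
 [-2.75, 10.7]].

Step 3 — invert S. det(S) = 5.5·10.7 - (-2.75)² = 51.2875.
  S^{-1} = (1/det) · [[d, -b], [-b, a]] = [[0.2086, 0.0536],
 [0.0536, 0.1072]].

Step 4 — quadratic form (x̄ - mu_0)^T · S^{-1} · (x̄ - mu_0):
  S^{-1} · (x̄ - mu_0) = (0.4757, -0.1394),
  (x̄ - mu_0)^T · [...] = (3)·(0.4757) + (-2.8)·(-0.1394) = 1.8176.

Step 5 — scale by n: T² = 5 · 1.8176 = 9.088.

T² ≈ 9.088


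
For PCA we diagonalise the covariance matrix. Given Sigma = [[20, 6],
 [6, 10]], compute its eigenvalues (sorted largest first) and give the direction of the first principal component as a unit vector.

Step 1 — characteristic polynomial of 2×2 Sigma:
  det(Sigma - λI) = λ² - trace · λ + det = 0.
  trace = 20 + 10 = 30, det = 20·10 - (6)² = 164.
Step 2 — discriminant:
  Δ = trace² - 4·det = 900 - 656 = 244.
Step 3 — eigenvalues:
  λ = (trace ± √Δ)/2 = (30 ± 15.6205)/2,
  λ_1 = 22.8102,  λ_2 = 7.1898.

Step 4 — unit eigenvector for λ_1: solve (Sigma - λ_1 I)v = 0. First row:
  (20 - 22.8102)·v_x + (6)·v_y = 0, i.e. (-2.8102)·v_x + (6)·v_y = 0,
  so v ∝ (b, λ_1 - a) = (6, 2.8102) = u.
  ||u|| = √((6)² + (2.8102)²) = √(43.8975) ≈ 6.6255,
  v_1 = u/||u|| ≈ (0.9056, 0.4242) (||v_1|| = 1).

λ_1 = 22.8102,  λ_2 = 7.1898;  v_1 ≈ (0.9056, 0.4242)


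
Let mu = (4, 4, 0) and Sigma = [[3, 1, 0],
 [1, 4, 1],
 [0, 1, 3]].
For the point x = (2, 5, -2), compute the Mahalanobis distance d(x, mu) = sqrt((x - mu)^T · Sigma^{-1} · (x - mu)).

Step 1 — centre the observation: (x - mu) = (-2, 1, -2).

Step 2 — invert Sigma (cofactor / det for 3×3, or solve directly):
  Sigma^{-1} = [[0.3667, -0.1, 0.0333],
 [-0.1, 0.3, -0.1],
 [0.0333, -0.1, 0.3667]].

Step 3 — form the quadratic (x - mu)^T · Sigma^{-1} · (x - mu):
  Sigma^{-1} · (x - mu) = (-0.9, 0.7, -0.9).
  (x - mu)^T · [Sigma^{-1} · (x - mu)] = (-2)·(-0.9) + (1)·(0.7) + (-2)·(-0.9) = 4.3.

Step 4 — take square root: d = √(4.3) ≈ 2.0736.

d(x, mu) = √(4.3) ≈ 2.0736


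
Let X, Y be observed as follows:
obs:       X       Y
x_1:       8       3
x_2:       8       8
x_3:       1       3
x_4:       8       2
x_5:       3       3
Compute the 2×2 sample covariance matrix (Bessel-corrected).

Step 1 — column means:
  mean(X) = (8 + 8 + 1 + 8 + 3) / 5 = 28/5 = 5.6
  mean(Y) = (3 + 8 + 3 + 2 + 3) / 5 = 19/5 = 3.8

Step 2 — sample covariance S[i,j] = (1/(n-1)) · Σ_k (x_{k,i} - mean_i) · (x_{k,j} - mean_j), with n-1 = 4.
  S[X,X] = ((2.4)·(2.4) + (2.4)·(2.4) + (-4.6)·(-4.6) + (2.4)·(2.4) + (-2.6)·(-2.6)) / 4 = 45.2/4 = 11.3
  S[X,Y] = ((2.4)·(-0.8) + (2.4)·(4.2) + (-4.6)·(-0.8) + (2.4)·(-1.8) + (-2.6)·(-0.8)) / 4 = 9.6/4 = 2.4
  S[Y,Y] = ((-0.8)·(-0.8) + (4.2)·(4.2) + (-0.8)·(-0.8) + (-1.8)·(-1.8) + (-0.8)·(-0.8)) / 4 = 22.8/4 = 5.7

S is symmetric (S[j,i] = S[i,j]). Assembling:

S = [[11.3, 2.4],
 [2.4, 5.7]]


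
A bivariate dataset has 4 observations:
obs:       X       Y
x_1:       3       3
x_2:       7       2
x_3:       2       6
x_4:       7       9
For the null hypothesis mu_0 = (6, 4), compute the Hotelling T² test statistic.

Step 1 — sample mean vector:
  mean(X) = (3 + 7 + 2 + 7) / 4 = 19/4 = 4.75
  mean(Y) = (3 + 2 + 6 + 9) / 4 = 20/4 = 5
  x̄ = (4.75, 5),  deviation x̄ - mu_0 = (4.75, 5) - (6, 4) = (-1.25, 1).

Step 2 — sample covariance matrix, S[i,j] = (1/(n-1)) · Σ_k (x_{k,i} - mean_i) · (x_{k,j} - mean_j), divisor n-1 = 3:
  S[X,X] = ((-1.75)·(-1.75) + (2.25)·(2.25) + (-2.75)·(-2.75) + (2.25)·(2.25)) / 3 = 20.75/3 = 6.9167
  S[X,Y] = ((-1.75)·(-2) + (2.25)·(-3) + (-2.75)·(1) + (2.25)·(4)) / 3 = 3/3 = 1
  S[Y,Y] = ((-2)·(-2) + (-3)·(-3) + (1)·(1) + (4)·(4)) / 3 = 30/3 = 10
  S = [[6.9167, 1],
 [1, 10]].

Step 3 — invert S. det(S) = 6.9167·10 - (1)² = 68.1667.
  S^{-1} = (1/det) · [[d, -b], [-b, a]] = [[0.1467, -0.0147],
 [-0.0147, 0.1015]].

Step 4 — quadratic form (x̄ - mu_0)^T · S^{-1} · (x̄ - mu_0):
  S^{-1} · (x̄ - mu_0) = (-0.198, 0.1198),
  (x̄ - mu_0)^T · [...] = (-1.25)·(-0.198) + (1)·(0.1198) = 0.3674.

Step 5 — scale by n: T² = 4 · 0.3674 = 1.4694.

T² ≈ 1.4694


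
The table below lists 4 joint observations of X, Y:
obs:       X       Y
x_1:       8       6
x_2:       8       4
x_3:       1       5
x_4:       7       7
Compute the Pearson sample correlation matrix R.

Step 1 — column means:
  mean(X) = (8 + 8 + 1 + 7) / 4 = 24/4 = 6
  mean(Y) = (6 + 4 + 5 + 7) / 4 = 22/4 = 5.5

Step 2 — sample variances and covariances s[i,j] = (1/(n-1)) · Σ_k (x_{k,i} - mean_i) · (x_{k,j} - mean_j), with n-1 = 3:
  s[X,X] = ((2)·(2) + (2)·(2) + (-5)·(-5) + (1)·(1)) / 3 = 34/3 = 11.3333
  s[X,Y] = ((2)·(0.5) + (2)·(-1.5) + (-5)·(-0.5) + (1)·(1.5)) / 3 = 2/3 = 0.6667
  s[Y,Y] = ((0.5)·(0.5) + (-1.5)·(-1.5) + (-0.5)·(-0.5) + (1.5)·(1.5)) / 3 = 5/3 = 1.6667
  Sample standard deviations s_i = √(s[i,i]):
  s(X) = √(11.3333) = 3.3665
  s(Y) = √(1.6667) = 1.291

Step 3 — r_{ij} = s_{ij} / (s_i · s_j):
  r[X,X] = 1 (diagonal).
  r[X,Y] = 0.6667 / (3.3665 · 1.291) = 0.6667 / 4.3461 = 0.1534
  r[Y,Y] = 1 (diagonal).

R is symmetric with unit diagonal. Assembling:

R = [[1, 0.1534],
 [0.1534, 1]]


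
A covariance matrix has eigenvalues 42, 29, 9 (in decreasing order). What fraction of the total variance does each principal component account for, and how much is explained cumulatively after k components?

Step 1 — total variance = trace(Sigma) = Σ λ_i = 42 + 29 + 9 = 80.

Step 2 — fraction explained by component i = λ_i / Σ λ:
  PC1: 42/80 = 0.525
  PC2: 29/80 = 0.3625
  PC3: 9/80 = 0.1125

Step 3 — cumulative fraction after k components = (λ_1 + ... + λ_k) / Σ λ:
  k = 1: 42/80 = 0.525
  k = 2: (42 + 29)/80 = 71/80 = 0.8875
  k = 3: (42 + 29 + 9)/80 = 80/80 = 1

Summary (fraction, with percent):

explained: PC1 0.525 (52.5%), PC2 0.3625 (36.25%), PC3 0.1125 (11.25%);  cumulative: 0.525, 0.8875, 1


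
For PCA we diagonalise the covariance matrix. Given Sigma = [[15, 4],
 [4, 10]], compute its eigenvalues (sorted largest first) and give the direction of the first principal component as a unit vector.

Step 1 — characteristic polynomial of 2×2 Sigma:
  det(Sigma - λI) = λ² - trace · λ + det = 0.
  trace = 15 + 10 = 25, det = 15·10 - (4)² = 134.
Step 2 — discriminant:
  Δ = trace² - 4·det = 625 - 536 = 89.
Step 3 — eigenvalues:
  λ = (trace ± √Δ)/2 = (25 ± 9.434)/2,
  λ_1 = 17.217,  λ_2 = 7.783.

Step 4 — unit eigenvector for λ_1: solve (Sigma - λ_1 I)v = 0. First row:
  (15 - 17.217)·v_x + (4)·v_y = 0, i.e. (-2.217)·v_x + (4)·v_y = 0,
  so v ∝ (b, λ_1 - a) = (4, 2.217) = u.
  ||u|| = √((4)² + (2.217)²) = √(20.915) ≈ 4.5733,
  v_1 = u/||u|| ≈ (0.8746, 0.4848) (||v_1|| = 1).

λ_1 = 17.217,  λ_2 = 7.783;  v_1 ≈ (0.8746, 0.4848)


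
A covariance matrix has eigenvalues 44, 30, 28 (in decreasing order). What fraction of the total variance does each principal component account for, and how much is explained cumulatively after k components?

Step 1 — total variance = trace(Sigma) = Σ λ_i = 44 + 30 + 28 = 102.

Step 2 — fraction explained by component i = λ_i / Σ λ:
  PC1: 44/102 = 0.4314
  PC2: 30/102 = 0.2941
  PC3: 28/102 = 0.2745

Step 3 — cumulative fraction after k components = (λ_1 + ... + λ_k) / Σ λ:
  k = 1: 44/102 = 0.4314
  k = 2: (44 + 30)/102 = 74/102 = 0.7255
  k = 3: (44 + 30 + 28)/102 = 102/102 = 1

Summary (fraction, with percent):

explained: PC1 0.4314 (43.14%), PC2 0.2941 (29.41%), PC3 0.2745 (27.45%);  cumulative: 0.4314, 0.7255, 1


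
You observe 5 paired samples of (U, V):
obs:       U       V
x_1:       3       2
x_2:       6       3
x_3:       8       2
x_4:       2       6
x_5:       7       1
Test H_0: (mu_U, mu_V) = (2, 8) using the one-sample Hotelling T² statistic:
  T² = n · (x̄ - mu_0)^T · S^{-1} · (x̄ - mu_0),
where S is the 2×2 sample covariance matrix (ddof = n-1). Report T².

Step 1 — sample mean vector:
  mean(U) = (3 + 6 + 8 + 2 + 7) / 5 = 26/5 = 5.2
  mean(V) = (2 + 3 + 2 + 6 + 1) / 5 = 14/5 = 2.8
  x̄ = (5.2, 2.8),  deviation x̄ - mu_0 = (5.2, 2.8) - (2, 8) = (3.2, -5.2).

Step 2 — sample covariance matrix, S[i,j] = (1/(n-1)) · Σ_k (x_{k,i} - mean_i) · (x_{k,j} - mean_j), divisor n-1 = 4:
  S[U,U] = ((-2.2)·(-2.2) + (0.8)·(0.8) + (2.8)·(2.8) + (-3.2)·(-3.2) + (1.8)·(1.8)) / 4 = 26.8/4 = 6.7
  S[U,V] = ((-2.2)·(-0.8) + (0.8)·(0.2) + (2.8)·(-0.8) + (-3.2)·(3.2) + (1.8)·(-1.8)) / 4 = -13.8/4 = -3.45
  S[V,V] = ((-0.8)·(-0.8) + (0.2)·(0.2) + (-0.8)·(-0.8) + (3.2)·(3.2) + (-1.8)·(-1.8)) / 4 = 14.8/4 = 3.7
  S = [[6.7, -3.45],
 [-3.45, 3.7]].

Step 3 — invert S. det(S) = 6.7·3.7 - (-3.45)² = 12.8875.
  S^{-1} = (1/det) · [[d, -b], [-b, a]] = [[0.2871, 0.2677],
 [0.2677, 0.5199]].

Step 4 — quadratic form (x̄ - mu_0)^T · S^{-1} · (x̄ - mu_0):
  S^{-1} · (x̄ - mu_0) = (-0.4733, -1.8468),
  (x̄ - mu_0)^T · [...] = (3.2)·(-0.4733) + (-5.2)·(-1.8468) = 8.0885.

Step 5 — scale by n: T² = 5 · 8.0885 = 40.4423.

T² ≈ 40.4423


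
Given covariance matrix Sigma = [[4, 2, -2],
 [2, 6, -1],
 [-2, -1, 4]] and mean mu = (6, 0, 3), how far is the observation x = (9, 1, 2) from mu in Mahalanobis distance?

Step 1 — centre the observation: (x - mu) = (3, 1, -1).

Step 2 — invert Sigma (cofactor / det for 3×3, or solve directly):
  Sigma^{-1} = [[0.3833, -0.1, 0.1667],
 [-0.1, 0.2, 0],
 [0.1667, 0, 0.3333]].

Step 3 — form the quadratic (x - mu)^T · Sigma^{-1} · (x - mu):
  Sigma^{-1} · (x - mu) = (0.8833, -0.1, 0.1667).
  (x - mu)^T · [Sigma^{-1} · (x - mu)] = (3)·(0.8833) + (1)·(-0.1) + (-1)·(0.1667) = 2.3833.

Step 4 — take square root: d = √(2.3833) ≈ 1.5438.

d(x, mu) = √(2.3833) ≈ 1.5438


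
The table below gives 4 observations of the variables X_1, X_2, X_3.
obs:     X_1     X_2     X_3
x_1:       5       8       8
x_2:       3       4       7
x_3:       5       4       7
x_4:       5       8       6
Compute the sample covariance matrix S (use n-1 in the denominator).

Step 1 — column means:
  mean(X_1) = (5 + 3 + 5 + 5) / 4 = 18/4 = 4.5
  mean(X_2) = (8 + 4 + 4 + 8) / 4 = 24/4 = 6
  mean(X_3) = (8 + 7 + 7 + 6) / 4 = 28/4 = 7

Step 2 — sample covariance S[i,j] = (1/(n-1)) · Σ_k (x_{k,i} - mean_i) · (x_{k,j} - mean_j), with n-1 = 3.
  S[X_1,X_1] = ((0.5)·(0.5) + (-1.5)·(-1.5) + (0.5)·(0.5) + (0.5)·(0.5)) / 3 = 3/3 = 1
  S[X_1,X_2] = ((0.5)·(2) + (-1.5)·(-2) + (0.5)·(-2) + (0.5)·(2)) / 3 = 4/3 = 1.3333
  S[X_1,X_3] = ((0.5)·(1) + (-1.5)·(0) + (0.5)·(0) + (0.5)·(-1)) / 3 = 0/3 = 0
  S[X_2,X_2] = ((2)·(2) + (-2)·(-2) + (-2)·(-2) + (2)·(2)) / 3 = 16/3 = 5.3333
  S[X_2,X_3] = ((2)·(1) + (-2)·(0) + (-2)·(0) + (2)·(-1)) / 3 = 0/3 = 0
  S[X_3,X_3] = ((1)·(1) + (0)·(0) + (0)·(0) + (-1)·(-1)) / 3 = 2/3 = 0.6667

S is symmetric (S[j,i] = S[i,j]). Assembling:

S = [[1, 1.3333, 0],
 [1.3333, 5.3333, 0],
 [0, 0, 0.6667]]


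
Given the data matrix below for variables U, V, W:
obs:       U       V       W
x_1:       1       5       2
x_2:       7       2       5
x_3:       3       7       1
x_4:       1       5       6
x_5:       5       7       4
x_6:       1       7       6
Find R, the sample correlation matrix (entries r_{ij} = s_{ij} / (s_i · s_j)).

Step 1 — column means:
  mean(U) = (1 + 7 + 3 + 1 + 5 + 1) / 6 = 18/6 = 3
  mean(V) = (5 + 2 + 7 + 5 + 7 + 7) / 6 = 33/6 = 5.5
  mean(W) = (2 + 5 + 1 + 6 + 4 + 6) / 6 = 24/6 = 4

Step 2 — sample variances and covariances s[i,j] = (1/(n-1)) · Σ_k (x_{k,i} - mean_i) · (x_{k,j} - mean_j), with n-1 = 5:
  s[U,U] = ((-2)·(-2) + (4)·(4) + (0)·(0) + (-2)·(-2) + (2)·(2) + (-2)·(-2)) / 5 = 32/5 = 6.4
  s[U,V] = ((-2)·(-0.5) + (4)·(-3.5) + (0)·(1.5) + (-2)·(-0.5) + (2)·(1.5) + (-2)·(1.5)) / 5 = -12/5 = -2.4
  s[U,W] = ((-2)·(-2) + (4)·(1) + (0)·(-3) + (-2)·(2) + (2)·(0) + (-2)·(2)) / 5 = 0/5 = 0
  s[V,V] = ((-0.5)·(-0.5) + (-3.5)·(-3.5) + (1.5)·(1.5) + (-0.5)·(-0.5) + (1.5)·(1.5) + (1.5)·(1.5)) / 5 = 19.5/5 = 3.9
  s[V,W] = ((-0.5)·(-2) + (-3.5)·(1) + (1.5)·(-3) + (-0.5)·(2) + (1.5)·(0) + (1.5)·(2)) / 5 = -5/5 = -1
  s[W,W] = ((-2)·(-2) + (1)·(1) + (-3)·(-3) + (2)·(2) + (0)·(0) + (2)·(2)) / 5 = 22/5 = 4.4
  Sample standard deviations s_i = √(s[i,i]):
  s(U) = √(6.4) = 2.5298
  s(V) = √(3.9) = 1.9748
  s(W) = √(4.4) = 2.0976

Step 3 — r_{ij} = s_{ij} / (s_i · s_j):
  r[U,U] = 1 (diagonal).
  r[U,V] = -2.4 / (2.5298 · 1.9748) = -2.4 / 4.996 = -0.4804
  r[U,W] = 0 / (2.5298 · 2.0976) = 0 / 5.3066 = 0
  r[V,V] = 1 (diagonal).
  r[V,W] = -1 / (1.9748 · 2.0976) = -1 / 4.1425 = -0.2414
  r[W,W] = 1 (diagonal).

R is symmetric with unit diagonal. Assembling:

R = [[1, -0.4804, 0],
 [-0.4804, 1, -0.2414],
 [0, -0.2414, 1]]


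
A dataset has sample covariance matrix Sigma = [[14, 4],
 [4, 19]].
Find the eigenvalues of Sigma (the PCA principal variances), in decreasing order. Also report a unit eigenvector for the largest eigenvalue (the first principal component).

Step 1 — characteristic polynomial of 2×2 Sigma:
  det(Sigma - λI) = λ² - trace · λ + det = 0.
  trace = 14 + 19 = 33, det = 14·19 - (4)² = 250.
Step 2 — discriminant:
  Δ = trace² - 4·det = 1089 - 1000 = 89.
Step 3 — eigenvalues:
  λ = (trace ± √Δ)/2 = (33 ± 9.434)/2,
  λ_1 = 21.217,  λ_2 = 11.783.

Step 4 — unit eigenvector for λ_1: solve (Sigma - λ_1 I)v = 0. First row:
  (14 - 21.217)·v_x + (4)·v_y = 0, i.e. (-7.217)·v_x + (4)·v_y = 0,
  so v ∝ (b, λ_1 - a) = (4, 7.217) = u.
  ||u|| = √((4)² + (7.217)²) = √(68.085) ≈ 8.2514,
  v_1 = u/||u|| ≈ (0.4848, 0.8746) (||v_1|| = 1).

λ_1 = 21.217,  λ_2 = 11.783;  v_1 ≈ (0.4848, 0.8746)
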